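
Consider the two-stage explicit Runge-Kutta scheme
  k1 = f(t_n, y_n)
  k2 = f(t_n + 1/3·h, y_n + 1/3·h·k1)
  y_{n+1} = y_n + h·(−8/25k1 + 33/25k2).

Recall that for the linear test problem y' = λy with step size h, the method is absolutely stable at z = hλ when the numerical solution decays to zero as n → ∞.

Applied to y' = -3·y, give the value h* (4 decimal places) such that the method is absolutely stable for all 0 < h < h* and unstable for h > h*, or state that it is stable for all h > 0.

(-2.2727,0); λ=-3 ⇒ h* = (25/11)/3 = 0.7576.

With y'=λy (z=hλ):
  k1=λy_n ⇒ h·k1=z·y_n;  k2=λ(1+1/3z)y_n ⇒ h·k2=z(1+1/3z)y_n
  y_{n+1}/y_n = 1 − 8/25z + 33/25z(1+1/3z) = 1 + z + 11/25z²
  so R(z) = 1 + z + 11/25z².

Find x<0 with |R(x)|<1.
x=-0.4: |R|=0.6704
R=1: x+11/25x²=0 ⇒ x=−25/11=-2.2727; min R=1−1/(4·11/25)=0.4318>−1
Confirm numerically:
  x=-1.949: |R|=0.72238 <1
  x=-1.941: |R|=0.71669 <1
  x=-1.409: |R|=0.46452 <1
  x=-1.103: |R|=0.43231 <1
  x=-2.563: |R|=1.32735 >1
  x=-2.546: |R|=1.30613 >1
Stable set (-2.2727, 0).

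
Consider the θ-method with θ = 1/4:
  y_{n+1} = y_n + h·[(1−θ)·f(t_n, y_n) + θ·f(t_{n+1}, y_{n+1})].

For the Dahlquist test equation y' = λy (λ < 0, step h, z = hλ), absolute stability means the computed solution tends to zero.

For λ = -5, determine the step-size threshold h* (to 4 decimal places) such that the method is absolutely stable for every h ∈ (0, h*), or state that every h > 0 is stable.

With y'=λy (z=hλ):
  y_{n+1} = y_n + z·[3/4·y_n + 1/4·y_{n+1}] ⇒ (1 − 1/4z)y_{n+1} = (1 + 3/4z)y_n
  Hence R(z) = (1 + 3/4z)/(1 − 1/4z).

Need |R(x)|<1, x<0.
x=-1.31: |R|=0.0132
R=−1: 1+3/4x = −1+1/4x ⇒ -1/2x=2 ⇒ x=2/(-1/2)=-4.0000
Confirm numerically:
  x=-3.724: |R|=0.92853 <1
  x=-3.499: |R|=0.86638 <1
  x=-2.634: |R|=0.58818 <1
  x=-2.434: |R|=0.51321 <1
  x=-4.461: |R|=1.10897 >1
  x=-4.444: |R|=1.10516 >1
  x=-4.282: |R|=1.06810 >1
So |R|<1 on (-4.0000, 0).

(-4.0000,0); λ=-5 ⇒ h* = (4)/5 = 0.8000.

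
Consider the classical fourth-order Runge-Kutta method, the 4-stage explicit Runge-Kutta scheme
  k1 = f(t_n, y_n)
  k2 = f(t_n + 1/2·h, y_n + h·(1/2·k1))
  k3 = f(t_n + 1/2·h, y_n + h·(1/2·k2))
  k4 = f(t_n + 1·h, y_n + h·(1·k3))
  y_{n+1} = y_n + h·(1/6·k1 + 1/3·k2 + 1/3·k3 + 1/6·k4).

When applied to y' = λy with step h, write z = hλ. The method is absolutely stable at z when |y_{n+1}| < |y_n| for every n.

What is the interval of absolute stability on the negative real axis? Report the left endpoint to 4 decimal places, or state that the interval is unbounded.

(-2.7853, 0).

On y'=λy, z=hλ:
  order 4, 4-stage ⇒ R(z)=1+z+z^2/2+z^3/6+z^4/24
  (e.g. R(-1.61)=0.27046, |R|=0.27046)

Need |R(x)|<1, x<0.
x=-1.61: |R|=0.2705
|R(-1.69)|=0.2735 |R(-0.91)|=0.4070 |R(-0.57)|=0.5660
Bisect:
  x_lo=-3.3087 |R|=2.1216  x_hi=-0.1609 |R|=0.8514
  mid=-1.73479 |R|=0.27720 →hi
  mid=-2.52172 |R|=0.67010 →hi
  mid=-2.91519 |R|=1.21417 →lo
  mid=-2.71846 |R|=0.90382 →hi
  mid=-2.81682 |R|=1.04859 →lo
  mid=-2.76764 |R|=0.97371 →hi
  mid=-2.79223 |R|=1.01051 →lo
  mid=-2.77994 |R|=0.99195 →hi
  ...
  [-2.78532,-2.78512] ⇒ x*=-2.7853
Stable set (-2.7853, 0).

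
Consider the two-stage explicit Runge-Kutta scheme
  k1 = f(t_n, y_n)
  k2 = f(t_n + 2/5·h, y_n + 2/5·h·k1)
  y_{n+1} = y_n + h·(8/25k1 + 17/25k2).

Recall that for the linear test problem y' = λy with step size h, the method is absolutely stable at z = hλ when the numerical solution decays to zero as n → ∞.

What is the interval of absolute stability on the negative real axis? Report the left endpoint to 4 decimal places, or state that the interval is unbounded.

(-3.6765, 0).

On y'=λy, z=hλ:
  k1=λy_n ⇒ h·k1=z·y_n;  k2=λ(1+2/5z)y_n ⇒ h·k2=z(1+2/5z)y_n
  y_{n+1}/y_n = 1 + 8/25z + 17/25z(1+2/5z) = 1 + z + 34/125z²
  Hence R(z) = 1 + z + 34/125z².

Solve |R(x)|<1 on ℝ⁻.
x=-1.79: |R|=0.0815
R=1: x+34/125x²=0 ⇒ x=−125/34=-3.6765; min R=1−1/(4·34/125)=0.0809>−1
Confirm numerically:
  x=-2.113: |R|=0.10142 <1
  x=-1.739: |R|=0.08356 <1
  x=-1.664: |R|=0.08914 <1
  x=-4.246: |R|=1.65776 >1
  x=-4.116: |R|=1.49208 >1
  x=-3.747: |R|=1.07188 >1
Interval (-3.6765, 0).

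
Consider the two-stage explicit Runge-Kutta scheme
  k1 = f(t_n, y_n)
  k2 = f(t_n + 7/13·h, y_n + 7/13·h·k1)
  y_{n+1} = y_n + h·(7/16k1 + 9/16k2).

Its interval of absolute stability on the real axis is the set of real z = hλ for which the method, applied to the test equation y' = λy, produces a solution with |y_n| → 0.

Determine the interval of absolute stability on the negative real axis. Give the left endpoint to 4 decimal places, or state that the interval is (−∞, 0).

(-3.3016, 0).

Set f=λy, z=hλ:
  k1=λy_n ⇒ h·k1=z·y_n;  k2=λ(1+7/13z)y_n ⇒ h·k2=z(1+7/13z)y_n
  y_{n+1}/y_n = 1 + 7/16z + 9/16z(1+7/13z) = 1 + z + 63/208z²
  so R(z) = 1 + z + 63/208z².

Solve |R(x)|<1 on ℝ⁻.
x=-0.69: |R|=0.4542
R=1: x+63/208x²=0 ⇒ x=−208/63=-3.3016; min R=1−1/(4·63/208)=0.1746>−1
Confirm numerically:
  x=-3.251: |R|=0.95019 <1
  x=-2.513: |R|=0.39977 <1
  x=-2.417: |R|=0.35242 <1
  x=-2.099: |R|=0.23545 <1
  x=-3.625: |R|=1.35509 >1
  x=-3.501: |R|=1.21146 >1
  x=-3.344: |R|=1.04296 >1
Stable set (-3.3016, 0).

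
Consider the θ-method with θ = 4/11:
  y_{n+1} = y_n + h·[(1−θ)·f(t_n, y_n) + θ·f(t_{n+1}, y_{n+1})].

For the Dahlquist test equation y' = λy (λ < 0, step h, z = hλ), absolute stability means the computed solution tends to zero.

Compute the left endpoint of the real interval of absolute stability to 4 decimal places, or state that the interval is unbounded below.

With y'=λy (z=hλ):
  y_{n+1} = y_n + z·[7/11·y_n + 4/11·y_{n+1}] ⇒ (1 − 4/11z)y_{n+1} = (1 + 7/11z)y_n
  so R(z) = (1 + 7/11z)/(1 − 4/11z).

Need |R(x)|<1, x<0.
x=-0.34: |R|=0.6974
R=−1: 1+7/11x = −1+4/11x ⇒ -3/11x=2 ⇒ x=2/(-3/11)=-7.3333
Confirm numerically:
  x=-4.732: |R|=0.73924 <1
  x=-4.049: |R|=0.63770 <1
  x=-3.688: |R|=0.57533 <1
  x=-7.722: |R|=1.02784 >1
  x=-7.604: |R|=1.01961 >1
  x=-7.512: |R|=1.01306 >1
Stable set (-7.3333, 0).

left endpoint -7.3333.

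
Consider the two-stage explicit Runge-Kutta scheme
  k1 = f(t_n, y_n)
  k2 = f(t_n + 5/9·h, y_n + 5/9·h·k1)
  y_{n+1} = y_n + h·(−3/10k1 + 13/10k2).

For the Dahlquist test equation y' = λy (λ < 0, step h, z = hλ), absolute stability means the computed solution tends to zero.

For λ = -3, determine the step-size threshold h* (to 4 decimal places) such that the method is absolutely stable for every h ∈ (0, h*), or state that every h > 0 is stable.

Set f=λy, z=hλ:
  k1=λy_n ⇒ h·k1=z·y_n;  k2=λ(1+5/9z)y_n ⇒ h·k2=z(1+5/9z)y_n
  y_{n+1}/y_n = 1 − 3/10z + 13/10z(1+5/9z) = 1 + z + 13/18z²
  R(z) = 1 + z + 13/18z².

Solve |R(x)|<1 on ℝ⁻.
x=-1.31: |R|=0.9294
R=1: x+13/18x²=0 ⇒ x=−18/13=-1.3846; min R=1−1/(4·13/18)=0.6538>−1
Confirm numerically:
  x=-1.178: |R|=0.82422 <1
  x=-0.904: |R|=0.68621 <1
  x=-0.765: |R|=0.65766 <1
  x=-1.958: |R|=1.81083 >1
  x=-1.646: |R|=1.31073 >1
So |R|<1 on (-1.3846, 0).

(-1.3846,0); λ=-3 ⇒ h* = (18/13)/3 = 0.4615.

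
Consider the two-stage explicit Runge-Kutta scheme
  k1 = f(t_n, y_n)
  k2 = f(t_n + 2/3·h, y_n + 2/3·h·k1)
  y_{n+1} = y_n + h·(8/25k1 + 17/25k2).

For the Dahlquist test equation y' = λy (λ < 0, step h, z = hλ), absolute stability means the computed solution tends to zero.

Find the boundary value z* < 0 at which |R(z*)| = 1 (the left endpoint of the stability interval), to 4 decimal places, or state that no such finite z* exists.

left endpoint -2.2059.

Set f=λy, z=hλ:
  k1=λy_n ⇒ h·k1=z·y_n;  k2=λ(1+2/3z)y_n ⇒ h·k2=z(1+2/3z)y_n
  y_{n+1}/y_n = 1 + 8/25z + 17/25z(1+2/3z) = 1 + z + 34/75z²
  Hence R(z) = 1 + z + 34/75z².

Find x<0 with |R(x)|<1.
x=-1.2: |R|=0.4528
R=1: x+34/75x²=0 ⇒ x=−75/34=-2.2059; min R=1−1/(4·34/75)=0.4485>−1
Confirm numerically:
  x=-2.059: |R|=0.86290 <1
  x=-1.959: |R|=0.78075 <1
  x=-1.400: |R|=0.48853 <1
  x=-0.913: |R|=0.46488 <1
  x=-2.566: |R|=1.41891 >1
  x=-2.406: |R|=1.21827 >1
Stable set (-2.2059, 0).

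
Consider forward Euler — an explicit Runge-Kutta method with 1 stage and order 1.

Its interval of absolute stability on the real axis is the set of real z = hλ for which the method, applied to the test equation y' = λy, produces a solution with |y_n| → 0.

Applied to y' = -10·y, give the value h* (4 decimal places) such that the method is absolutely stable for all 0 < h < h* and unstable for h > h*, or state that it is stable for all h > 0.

On y'=λy, z=hλ:
  order 1, 1-stage ⇒ R(z)=1+z
  (e.g. R(-1.49)=-0.49000, |R|=0.49000)

Need |R(x)|<1, x<0.
x=-1.49: |R|=0.4900
|R(-2.38)|=1.3800 |R(-1.72)|=0.7200 |R(-1.15)|=0.1500
Bisect:
  x_lo=-2.6753 |R|=1.6753  x_hi=-0.1945 |R|=0.8055
  mid=-1.43487 |R|=0.43487 →hi
  mid=-2.05507 |R|=1.05507 →lo
  mid=-1.74497 |R|=0.74497 →hi
  mid=-1.90002 |R|=0.90002 →hi
  mid=-1.97755 |R|=0.97755 →hi
  mid=-2.01631 |R|=1.01631 →lo
  mid=-1.99693 |R|=0.99693 →hi
  ...
  [-2.00011,-1.99996] ⇒ x*=-2.0000
Interval (-2.0000, 0).

(-2.0000,0); λ=-10 ⇒ h* = 0.2000.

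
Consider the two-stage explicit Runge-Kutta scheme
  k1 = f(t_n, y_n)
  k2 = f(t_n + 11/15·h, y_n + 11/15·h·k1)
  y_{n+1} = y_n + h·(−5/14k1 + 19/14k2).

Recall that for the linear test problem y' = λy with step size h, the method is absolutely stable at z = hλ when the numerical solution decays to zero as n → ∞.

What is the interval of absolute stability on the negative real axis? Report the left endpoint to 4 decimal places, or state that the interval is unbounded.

(-1.0048, 0).

With y'=λy (z=hλ):
  k1=λy_n ⇒ h·k1=z·y_n;  k2=λ(1+11/15z)y_n ⇒ h·k2=z(1+11/15z)y_n
  y_{n+1}/y_n = 1 − 5/14z + 19/14z(1+11/15z) = 1 + z + 209/210z²
  Hence R(z) = 1 + z + 209/210z².

Boundary: |R(x)|=1, x<0.
x=-1.57: |R|=1.8832
R=1: x+209/210x²=0 ⇒ x=−210/209=-1.0048; min R=1−1/(4·209/210)=0.7488>−1
Confirm numerically:
  x=-0.969: |R|=0.96549 <1
  x=-0.863: |R|=0.87822 <1
  x=-0.756: |R|=0.81281 <1
  x=-1.541: |R|=1.82237 >1
  x=-1.484: |R|=1.70777 >1
Stable set (-1.0048, 0).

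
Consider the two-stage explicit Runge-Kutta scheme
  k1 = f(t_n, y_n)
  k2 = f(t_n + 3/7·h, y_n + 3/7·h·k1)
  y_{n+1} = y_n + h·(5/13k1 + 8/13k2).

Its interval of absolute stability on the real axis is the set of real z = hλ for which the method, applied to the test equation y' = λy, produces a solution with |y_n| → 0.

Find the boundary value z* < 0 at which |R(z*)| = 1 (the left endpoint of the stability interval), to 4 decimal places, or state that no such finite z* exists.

left endpoint -3.7917.

With y'=λy (z=hλ):
  k1=λy_n ⇒ h·k1=z·y_n;  k2=λ(1+3/7z)y_n ⇒ h·k2=z(1+3/7z)y_n
  y_{n+1}/y_n = 1 + 5/13z + 8/13z(1+3/7z) = 1 + z + 24/91z²
  ⇒ R(z) = 1 + z + 24/91z².

Need |R(x)|<1, x<0.
x=-0.63: |R|=0.4747
R=1: x+24/91x²=0 ⇒ x=−91/24=-3.7917; min R=1−1/(4·24/91)=0.0521>−1
Confirm numerically:
  x=-2.712: |R|=0.22777 <1
  x=-2.264: |R|=0.08783 <1
  x=-1.981: |R|=0.05400 <1
  x=-3.971: |R|=1.18782 >1
  x=-3.913: |R|=1.12522 >1
  x=-3.853: |R|=1.06233 >1
Stable set (-3.7917, 0).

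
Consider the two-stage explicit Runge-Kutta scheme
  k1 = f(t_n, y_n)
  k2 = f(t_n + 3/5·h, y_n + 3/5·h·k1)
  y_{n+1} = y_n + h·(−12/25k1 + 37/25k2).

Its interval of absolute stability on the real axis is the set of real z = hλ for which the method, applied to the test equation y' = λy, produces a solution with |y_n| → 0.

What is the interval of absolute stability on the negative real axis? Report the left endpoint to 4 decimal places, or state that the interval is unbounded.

z∈(-1.1261,0).

Test eqn y'=λy, z=hλ:
  k1=λy_n ⇒ h·k1=z·y_n;  k2=λ(1+3/5z)y_n ⇒ h·k2=z(1+3/5z)y_n
  y_{n+1}/y_n = 1 − 12/25z + 37/25z(1+3/5z) = 1 + z + 111/125z²
  Hence R(z) = 1 + z + 111/125z².

Find x<0 with |R(x)|<1.
x=-0.82: |R|=0.7771
R=1: x+111/125x²=0 ⇒ x=−125/111=-1.1261; min R=1−1/(4·111/125)=0.7185>−1
Confirm numerically:
  x=-1.096: |R|=0.97068 <1
  x=-0.868: |R|=0.80104 <1
  x=-0.695: |R|=0.73393 <1
  x=-1.707: |R|=1.88050 >1
  x=-1.523: |R|=1.53674 >1
  x=-1.181: |R|=1.05755 >1
Stable set (-1.1261, 0).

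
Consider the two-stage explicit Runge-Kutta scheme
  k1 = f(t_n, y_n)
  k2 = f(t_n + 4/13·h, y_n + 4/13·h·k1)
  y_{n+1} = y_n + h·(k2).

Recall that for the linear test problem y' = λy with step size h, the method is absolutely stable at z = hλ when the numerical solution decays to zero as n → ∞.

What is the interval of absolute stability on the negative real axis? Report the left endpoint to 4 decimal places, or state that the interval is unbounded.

Set f=λy, z=hλ:
  k1=λy_n ⇒ h·k1=z·y_n;  k2=λ(1+4/13z)y_n ⇒ h·k2=z(1+4/13z)y_n
  y_{n+1}/y_n = 1 + z(1+4/13z) = 1 + z + 4/13z²
  ⇒ R(z) = 1 + z + 4/13z².

Solve |R(x)|<1 on ℝ⁻.
x=-1.77: |R|=0.1940
R=1: x+4/13x²=0 ⇒ x=−13/4=-3.2500; min R=1−1/(4·4/13)=0.1875>−1
Confirm numerically:
  x=-1.842: |R|=0.20199 <1
  x=-1.458: |R|=0.19608 <1
  x=-1.390: |R|=0.20449 <1
  x=-3.794: |R|=1.63506 >1
  x=-3.584: |R|=1.36832 >1
Interval (-3.2500, 0).

z∈(-3.2500,0).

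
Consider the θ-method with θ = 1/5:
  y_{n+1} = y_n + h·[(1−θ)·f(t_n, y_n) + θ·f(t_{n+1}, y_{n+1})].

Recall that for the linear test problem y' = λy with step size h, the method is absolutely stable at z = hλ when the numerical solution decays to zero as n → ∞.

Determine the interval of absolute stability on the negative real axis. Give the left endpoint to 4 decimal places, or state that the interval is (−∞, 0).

Set f=λy, z=hλ:
  y_{n+1} = y_n + z·[4/5·y_n + 1/5·y_{n+1}] ⇒ (1 − 1/5z)y_{n+1} = (1 + 4/5z)y_n
  Hence R(z) = (1 + 4/5z)/(1 − 1/5z).

Find x<0 with |R(x)|<1.
x=-0.58: |R|=0.4803
R=−1: 1+4/5x = −1+1/5x ⇒ -3/5x=2 ⇒ x=2/(-3/5)=-3.3333
Confirm numerically:
  x=-2.736: |R|=0.76836 <1
  x=-2.395: |R|=0.61934 <1
  x=-1.642: |R|=0.23607 <1
  x=-3.724: |R|=1.13434 >1
  x=-3.670: |R|=1.11649 >1
  x=-3.401: |R|=1.02416 >1
Interval (-3.3333, 0).

z∈(-3.3333,0).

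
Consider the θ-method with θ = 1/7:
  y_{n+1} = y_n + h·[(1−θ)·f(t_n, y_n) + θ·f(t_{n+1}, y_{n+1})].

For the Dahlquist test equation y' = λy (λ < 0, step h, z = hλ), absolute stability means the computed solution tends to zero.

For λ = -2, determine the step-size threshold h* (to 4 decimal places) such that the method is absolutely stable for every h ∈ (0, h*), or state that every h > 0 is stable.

(-2.8000,0); λ=-2 ⇒ h* = (14/5)/2 = 1.4000.

With y'=λy (z=hλ):
  y_{n+1} = y_n + z·[6/7·y_n + 1/7·y_{n+1}] ⇒ (1 − 1/7z)y_{n+1} = (1 + 6/7z)y_n
  R(z) = (1 + 6/7z)/(1 − 1/7z).

Solve |R(x)|<1 on ℝ⁻.
x=-1.25: |R|=0.0606
R=−1: 1+6/7x = −1+1/7x ⇒ -5/7x=2 ⇒ x=2/(-5/7)=-2.8000
Confirm numerically:
  x=-2.556: |R|=0.87233 <1
  x=-2.011: |R|=0.56220 <1
  x=-1.318: |R|=0.10916 <1
  x=-1.297: |R|=0.09425 <1
  x=-3.374: |R|=1.27665 >1
  x=-3.099: |R|=1.14803 >1
  x=-2.945: |R|=1.07290 >1
So |R|<1 on (-2.8000, 0).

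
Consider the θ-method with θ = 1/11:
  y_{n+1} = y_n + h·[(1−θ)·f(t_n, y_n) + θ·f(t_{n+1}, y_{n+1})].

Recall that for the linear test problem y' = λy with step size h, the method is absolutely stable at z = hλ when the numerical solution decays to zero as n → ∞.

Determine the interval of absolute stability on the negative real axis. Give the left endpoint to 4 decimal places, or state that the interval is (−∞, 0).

(-2.4444, 0).

On y'=λy, z=hλ:
  y_{n+1} = y_n + z·[10/11·y_n + 1/11·y_{n+1}] ⇒ (1 − 1/11z)y_{n+1} = (1 + 10/11z)y_n
  ⇒ R(z) = (1 + 10/11z)/(1 − 1/11z).

Find x<0 with |R(x)|<1.
x=-0.85: |R|=0.2110
R=−1: 1+10/11x = −1+1/11x ⇒ -9/11x=2 ⇒ x=2/(-9/11)=-2.4444
Confirm numerically:
  x=-1.700: |R|=0.47244 <1
  x=-1.430: |R|=0.26549 <1
  x=-1.272: |R|=0.14016 <1
  x=-1.141: |R|=0.03377 <1
  x=-2.983: |R|=1.34664 >1
  x=-2.956: |R|=1.32989 >1
So |R|<1 on (-2.4444, 0).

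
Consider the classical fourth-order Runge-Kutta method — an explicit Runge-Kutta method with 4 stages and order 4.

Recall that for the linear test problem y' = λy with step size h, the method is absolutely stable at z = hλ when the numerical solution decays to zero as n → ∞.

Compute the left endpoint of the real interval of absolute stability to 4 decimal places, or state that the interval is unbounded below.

Test eqn y'=λy, z=hλ:
  order 4, 4-stage ⇒ R(z)=1+z+z^2/2+z^3/6+z^4/24
  (e.g. R(-0.71)=0.49299, |R|=0.49299)

Find x<0 with |R(x)|<1.
x=-0.71: |R|=0.4930
|R(-3.08)|=1.5432 |R(-2.4)|=0.5584 |R(-1.27)|=0.3034
Bisect:
  x_lo=-3.1755 |R|=1.7663  x_hi=-0.2031 |R|=0.8162
  mid=-1.68931 |R|=0.27342 →hi
  mid=-2.43240 |R|=0.58589 →hi
  mid=-2.80395 |R|=1.02849 →lo
  mid=-2.61818 |R|=0.77592 →hi
  mid=-2.71106 |R|=0.89373 →hi
  mid=-2.75750 |R|=0.95891 →hi
  mid=-2.78073 |R|=0.99314 →hi
  mid=-2.79234 |R|=1.01067 →lo
  mid=-2.78653 |R|=1.00187 →lo
  mid=-2.78363 |R|=0.99749 →hi
  ...
  [-2.78544,-2.78526] ⇒ x*=-2.7853
So |R|<1 on (-2.7853, 0).

left endpoint -2.7853.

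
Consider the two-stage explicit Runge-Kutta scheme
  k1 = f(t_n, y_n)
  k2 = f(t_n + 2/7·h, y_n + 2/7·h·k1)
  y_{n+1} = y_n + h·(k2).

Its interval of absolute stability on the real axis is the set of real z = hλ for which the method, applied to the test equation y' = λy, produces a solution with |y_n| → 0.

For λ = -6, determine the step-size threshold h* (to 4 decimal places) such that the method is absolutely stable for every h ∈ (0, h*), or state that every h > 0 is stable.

(-3.5000,0); λ=-6 ⇒ h* = (7/2)/6 = 0.5833.

Set f=λy, z=hλ:
  k1=λy_n ⇒ h·k1=z·y_n;  k2=λ(1+2/7z)y_n ⇒ h·k2=z(1+2/7z)y_n
  y_{n+1}/y_n = 1 + z(1+2/7z) = 1 + z + 2/7z²
  Hence R(z) = 1 + z + 2/7z².

Solve |R(x)|<1 on ℝ⁻.
x=-1.09: |R|=0.2495
R=1: x+2/7x²=0 ⇒ x=−7/2=-3.5000; min R=1−1/(4·2/7)=0.1250>−1
Confirm numerically:
  x=-3.161: |R|=0.69383 <1
  x=-2.994: |R|=0.56715 <1
  x=-2.132: |R|=0.16669 <1
  x=-1.575: |R|=0.13375 <1
  x=-4.015: |R|=1.59078 >1
  x=-3.702: |R|=1.21366 >1
Stable set (-3.5000, 0).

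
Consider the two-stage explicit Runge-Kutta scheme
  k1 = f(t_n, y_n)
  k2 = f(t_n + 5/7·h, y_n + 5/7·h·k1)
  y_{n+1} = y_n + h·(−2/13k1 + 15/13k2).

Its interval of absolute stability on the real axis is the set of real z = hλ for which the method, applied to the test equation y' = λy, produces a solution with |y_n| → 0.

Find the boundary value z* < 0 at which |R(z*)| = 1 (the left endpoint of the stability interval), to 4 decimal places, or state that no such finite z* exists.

z* = -1.2133.

Set f=λy, z=hλ:
  k1=λy_n ⇒ h·k1=z·y_n;  k2=λ(1+5/7z)y_n ⇒ h·k2=z(1+5/7z)y_n
  y_{n+1}/y_n = 1 − 2/13z + 15/13z(1+5/7z) = 1 + z + 75/91z²
  Hence R(z) = 1 + z + 75/91z².

Find x<0 with |R(x)|<1.
x=-0.5: |R|=0.7060
R=1: x+75/91x²=0 ⇒ x=−91/75=-1.2133; min R=1−1/(4·75/91)=0.6967>−1
Confirm numerically:
  x=-1.067: |R|=0.87132 <1
  x=-0.787: |R|=0.72347 <1
  x=-0.543: |R|=0.70001 <1
  x=-1.664: |R|=1.61806 >1
  x=-1.285: |R|=1.07590 >1
Interval (-1.2133, 0).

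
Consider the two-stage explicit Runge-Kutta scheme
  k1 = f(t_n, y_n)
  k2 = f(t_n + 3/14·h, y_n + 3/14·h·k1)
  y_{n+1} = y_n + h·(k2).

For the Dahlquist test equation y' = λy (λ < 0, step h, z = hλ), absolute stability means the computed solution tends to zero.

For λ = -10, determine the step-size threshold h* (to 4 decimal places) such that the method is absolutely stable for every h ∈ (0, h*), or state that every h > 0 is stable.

(-4.6667,0); λ=-10 ⇒ h* = (14/3)/10 = 0.4667.

With y'=λy (z=hλ):
  k1=λy_n ⇒ h·k1=z·y_n;  k2=λ(1+3/14z)y_n ⇒ h·k2=z(1+3/14z)y_n
  y_{n+1}/y_n = 1 + z(1+3/14z) = 1 + z + 3/14z²
  so R(z) = 1 + z + 3/14z².

Need |R(x)|<1, x<0.
x=-0.93: |R|=0.2553
R=1: x+3/14x²=0 ⇒ x=−14/3=-4.6667; min R=1−1/(4·3/14)=-0.1667>−1
Confirm numerically:
  x=-4.457: |R|=0.79975 <1
  x=-3.636: |R|=0.19696 <1
  x=-1.870: |R|=0.12066 <1
  x=-4.948: |R|=1.29829 >1
  x=-4.804: |R|=1.14137 >1
Interval (-4.6667, 0).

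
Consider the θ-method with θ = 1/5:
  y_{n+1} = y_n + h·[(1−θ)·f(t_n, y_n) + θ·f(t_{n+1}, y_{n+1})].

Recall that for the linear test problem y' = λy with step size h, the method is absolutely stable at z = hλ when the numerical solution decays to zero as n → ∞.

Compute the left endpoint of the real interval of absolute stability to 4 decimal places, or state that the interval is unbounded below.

left endpoint -3.3333.

Set f=λy, z=hλ:
  y_{n+1} = y_n + z·[4/5·y_n + 1/5·y_{n+1}] ⇒ (1 − 1/5z)y_{n+1} = (1 + 4/5z)y_n
  so R(z) = (1 + 4/5z)/(1 − 1/5z).

Need |R(x)|<1, x<0.
x=-1.77: |R|=0.3072
R=−1: 1+4/5x = −1+1/5x ⇒ -3/5x=2 ⇒ x=2/(-3/5)=-3.3333
Confirm numerically:
  x=-3.078: |R|=0.90517 <1
  x=-3.055: |R|=0.89634 <1
  x=-2.908: |R|=0.83864 <1
  x=-3.838: |R|=1.17131 >1
  x=-3.577: |R|=1.08523 >1
  x=-3.481: |R|=1.05223 >1
Stable set (-3.3333, 0).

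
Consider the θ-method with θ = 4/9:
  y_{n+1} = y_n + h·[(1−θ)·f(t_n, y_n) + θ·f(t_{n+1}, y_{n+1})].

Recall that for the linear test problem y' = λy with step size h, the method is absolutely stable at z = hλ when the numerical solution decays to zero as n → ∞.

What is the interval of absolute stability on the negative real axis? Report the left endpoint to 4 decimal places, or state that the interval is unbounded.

(-18.0000, 0).

Test eqn y'=λy, z=hλ:
  y_{n+1} = y_n + z·[5/9·y_n + 4/9·y_{n+1}] ⇒ (1 − 4/9z)y_{n+1} = (1 + 5/9z)y_n
  so R(z) = (1 + 5/9z)/(1 − 4/9z).

Find x<0 with |R(x)|<1.
x=-1.2: |R|=0.2174
R=−1: 1+5/9x = −1+4/9x ⇒ -1/9x=2 ⇒ x=2/(-1/9)=-18.0000
Confirm numerically:
  x=-13.049: |R|=0.91910 <1
  x=-10.299: |R|=0.84658 <1
  x=-7.602: |R|=0.73614 <1
  x=-18.566: |R|=1.00680 >1
  x=-18.430: |R|=1.00520 >1
  x=-18.268: |R|=1.00327 >1
Interval (-18.0000, 0).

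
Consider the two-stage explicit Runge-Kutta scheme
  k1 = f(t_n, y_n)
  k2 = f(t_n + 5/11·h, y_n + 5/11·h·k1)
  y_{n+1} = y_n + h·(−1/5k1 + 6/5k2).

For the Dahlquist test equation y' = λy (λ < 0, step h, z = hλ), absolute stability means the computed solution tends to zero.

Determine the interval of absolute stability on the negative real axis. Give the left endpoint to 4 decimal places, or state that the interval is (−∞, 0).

Test eqn y'=λy, z=hλ:
  k1=λy_n ⇒ h·k1=z·y_n;  k2=λ(1+5/11z)y_n ⇒ h·k2=z(1+5/11z)y_n
  y_{n+1}/y_n = 1 − 1/5z + 6/5z(1+5/11z) = 1 + z + 6/11z²
  so R(z) = 1 + z + 6/11z².

Find x<0 with |R(x)|<1.
x=-1.77: |R|=0.9389
R=1: x+6/11x²=0 ⇒ x=−11/6=-1.8333; min R=1−1/(4·6/11)=0.5417>−1
Confirm numerically:
  x=-1.510: |R|=0.73369 <1
  x=-1.379: |R|=0.65826 <1
  x=-1.346: |R|=0.64221 <1
  x=-2.200: |R|=1.44000 >1
  x=-1.970: |R|=1.14685 >1
Interval (-1.8333, 0).

z∈(-1.8333,0).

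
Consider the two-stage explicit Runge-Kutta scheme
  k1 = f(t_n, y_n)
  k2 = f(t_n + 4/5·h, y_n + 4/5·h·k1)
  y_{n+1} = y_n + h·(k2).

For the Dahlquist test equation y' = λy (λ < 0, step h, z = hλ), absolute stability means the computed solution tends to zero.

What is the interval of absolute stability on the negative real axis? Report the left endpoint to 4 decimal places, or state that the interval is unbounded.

(-1.2500, 0).

With y'=λy (z=hλ):
  k1=λy_n ⇒ h·k1=z·y_n;  k2=λ(1+4/5z)y_n ⇒ h·k2=z(1+4/5z)y_n
  y_{n+1}/y_n = 1 + z(1+4/5z) = 1 + z + 4/5z²
  Hence R(z) = 1 + z + 4/5z².

Need |R(x)|<1, x<0.
x=-1.2: |R|=0.9520
R=1: x+4/5x²=0 ⇒ x=−5/4=-1.2500; min R=1−1/(4·4/5)=0.6875>−1
Confirm numerically:
  x=-1.161: |R|=0.91734 <1
  x=-1.129: |R|=0.89071 <1
  x=-1.017: |R|=0.81043 <1
  x=-1.800: |R|=1.79200 >1
  x=-1.744: |R|=1.68923 >1
  x=-1.673: |R|=1.56614 >1
Interval (-1.2500, 0).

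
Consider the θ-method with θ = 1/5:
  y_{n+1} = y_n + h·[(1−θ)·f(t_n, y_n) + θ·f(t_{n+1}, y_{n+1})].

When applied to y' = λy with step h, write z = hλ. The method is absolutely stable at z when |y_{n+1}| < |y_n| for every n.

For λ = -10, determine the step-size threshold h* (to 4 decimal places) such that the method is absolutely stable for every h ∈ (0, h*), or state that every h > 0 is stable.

(-3.3333,0); λ=-10 ⇒ h* = (10/3)/10 = 0.3333.

Set f=λy, z=hλ:
  y_{n+1} = y_n + z·[4/5·y_n + 1/5·y_{n+1}] ⇒ (1 − 1/5z)y_{n+1} = (1 + 4/5z)y_n
  Hence R(z) = (1 + 4/5z)/(1 − 1/5z).

Need |R(x)|<1, x<0.
x=-0.41: |R|=0.6211
R=−1: 1+4/5x = −1+1/5x ⇒ -3/5x=2 ⇒ x=2/(-3/5)=-3.3333
Confirm numerically:
  x=-2.362: |R|=0.60418 <1
  x=-1.420: |R|=0.10592 <1
  x=-1.368: |R|=0.07412 <1
  x=-3.684: |R|=1.12114 >1
  x=-3.517: |R|=1.06469 >1
  x=-3.380: |R|=1.01671 >1
Stable set (-3.3333, 0).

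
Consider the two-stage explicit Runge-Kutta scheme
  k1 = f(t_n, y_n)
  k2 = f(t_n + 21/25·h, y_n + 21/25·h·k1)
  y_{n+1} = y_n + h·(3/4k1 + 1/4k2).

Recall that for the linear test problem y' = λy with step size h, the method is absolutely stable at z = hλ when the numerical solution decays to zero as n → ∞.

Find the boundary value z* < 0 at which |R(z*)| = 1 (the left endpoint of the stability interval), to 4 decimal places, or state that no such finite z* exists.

z* = -4.7619.

Set f=λy, z=hλ:
  k1=λy_n ⇒ h·k1=z·y_n;  k2=λ(1+21/25z)y_n ⇒ h·k2=z(1+21/25z)y_n
  y_{n+1}/y_n = 1 + 3/4z + 1/4z(1+21/25z) = 1 + z + 21/100z²
  Hence R(z) = 1 + z + 21/100z².

Need |R(x)|<1, x<0.
x=-0.93: |R|=0.2516
R=1: x+21/100x²=0 ⇒ x=−100/21=-4.7619; min R=1−1/(4·21/100)=-0.1905>−1
Confirm numerically:
  x=-4.481: |R|=0.73567 <1
  x=-4.187: |R|=0.49450 <1
  x=-2.451: |R|=0.18945 <1
  x=-2.276: |R|=0.18816 <1
  x=-4.833: |R|=1.07216 >1
  x=-4.795: |R|=1.03333 >1
So |R|<1 on (-4.7619, 0).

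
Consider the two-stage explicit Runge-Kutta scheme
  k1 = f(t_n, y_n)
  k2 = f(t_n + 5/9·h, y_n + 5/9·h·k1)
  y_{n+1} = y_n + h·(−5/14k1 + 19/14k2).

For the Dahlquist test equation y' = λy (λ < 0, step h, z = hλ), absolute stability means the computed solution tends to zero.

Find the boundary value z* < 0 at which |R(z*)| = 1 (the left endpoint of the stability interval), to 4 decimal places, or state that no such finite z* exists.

With y'=λy (z=hλ):
  k1=λy_n ⇒ h·k1=z·y_n;  k2=λ(1+5/9z)y_n ⇒ h·k2=z(1+5/9z)y_n
  y_{n+1}/y_n = 1 − 5/14z + 19/14z(1+5/9z) = 1 + z + 95/126z²
  so R(z) = 1 + z + 95/126z².

Find x<0 with |R(x)|<1.
x=-1.63: |R|=1.3732
R=1: x+95/126x²=0 ⇒ x=−126/95=-1.3263; min R=1−1/(4·95/126)=0.6684>−1
Confirm numerically:
  x=-1.296: |R|=0.97038 <1
  x=-1.055: |R|=0.78419 <1
  x=-0.847: |R|=0.69390 <1
  x=-0.731: |R|=0.67189 <1
  x=-1.885: |R|=1.79402 >1
  x=-1.601: |R|=1.33157 >1
Interval (-1.3263, 0).

left endpoint -1.3263.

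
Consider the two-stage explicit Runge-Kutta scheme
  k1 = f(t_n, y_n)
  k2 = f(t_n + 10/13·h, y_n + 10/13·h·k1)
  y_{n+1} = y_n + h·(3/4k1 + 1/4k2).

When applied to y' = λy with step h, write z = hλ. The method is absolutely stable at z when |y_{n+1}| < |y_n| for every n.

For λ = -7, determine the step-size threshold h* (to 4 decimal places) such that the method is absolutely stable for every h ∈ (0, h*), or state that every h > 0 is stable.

(-5.2000,0); λ=-7 ⇒ h* = (26/5)/7 = 0.7429.

With y'=λy (z=hλ):
  k1=λy_n ⇒ h·k1=z·y_n;  k2=λ(1+10/13z)y_n ⇒ h·k2=z(1+10/13z)y_n
  y_{n+1}/y_n = 1 + 3/4z + 1/4z(1+10/13z) = 1 + z + 5/26z²
  ⇒ R(z) = 1 + z + 5/26z².

Need |R(x)|<1, x<0.
x=-0.59: |R|=0.4769
R=1: x+5/26x²=0 ⇒ x=−26/5=-5.2000; min R=1−1/(4·5/26)=-0.3000>−1
Confirm numerically:
  x=-4.716: |R|=0.56105 <1
  x=-3.459: |R|=0.15810 <1
  x=-3.347: |R|=0.19269 <1
  x=-5.763: |R|=1.62396 >1
  x=-5.744: |R|=1.60091 >1
  x=-5.423: |R|=1.23256 >1
So |R|<1 on (-5.2000, 0).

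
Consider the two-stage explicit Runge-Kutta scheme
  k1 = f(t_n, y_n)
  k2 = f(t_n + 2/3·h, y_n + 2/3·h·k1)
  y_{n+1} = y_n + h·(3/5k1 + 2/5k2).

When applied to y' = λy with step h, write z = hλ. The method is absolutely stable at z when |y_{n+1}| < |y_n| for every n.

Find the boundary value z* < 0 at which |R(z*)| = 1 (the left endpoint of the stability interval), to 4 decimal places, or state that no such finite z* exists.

left endpoint -3.7500.

Set f=λy, z=hλ:
  k1=λy_n ⇒ h·k1=z·y_n;  k2=λ(1+2/3z)y_n ⇒ h·k2=z(1+2/3z)y_n
  y_{n+1}/y_n = 1 + 3/5z + 2/5z(1+2/3z) = 1 + z + 4/15z²
  so R(z) = 1 + z + 4/15z².

Boundary: |R(x)|=1, x<0.
x=-0.37: |R|=0.6665
R=1: x+4/15x²=0 ⇒ x=−15/4=-3.7500; min R=1−1/(4·4/15)=0.0625>−1
Confirm numerically:
  x=-2.698: |R|=0.24312 <1
  x=-2.205: |R|=0.09154 <1
  x=-2.203: |R|=0.09119 <1
  x=-4.346: |R|=1.69072 >1
  x=-4.341: |R|=1.68414 >1
Interval (-3.7500, 0).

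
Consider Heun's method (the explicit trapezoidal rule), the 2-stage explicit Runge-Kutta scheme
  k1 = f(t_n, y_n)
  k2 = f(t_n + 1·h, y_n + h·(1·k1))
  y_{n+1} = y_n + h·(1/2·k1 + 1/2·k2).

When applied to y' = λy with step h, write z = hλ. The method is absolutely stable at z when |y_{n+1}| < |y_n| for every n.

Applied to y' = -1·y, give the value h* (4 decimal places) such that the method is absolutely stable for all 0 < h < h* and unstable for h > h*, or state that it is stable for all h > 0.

Set f=λy, z=hλ:
  order 2, 2-stage ⇒ R(z)=1+z+z^2/2
  (e.g. R(-0.84)=0.51280, |R|=0.51280)

Solve |R(x)|<1 on ℝ⁻.
x=-0.84: |R|=0.5128
|R(-2.21)|=1.2320 |R(-0.96)|=0.5008 |R(-0.6)|=0.5800
Bisect:
  x_lo=-2.6053 |R|=1.7886  x_hi=-0.2636 |R|=0.7711
  mid=-1.43447 |R|=0.59438 →hi
  mid=-2.01990 |R|=1.02010 →lo
  mid=-1.72718 |R|=0.76440 →hi
  mid=-1.87354 |R|=0.88154 →hi
  mid=-1.94672 |R|=0.94814 →hi
  mid=-1.98331 |R|=0.98345 →hi
  mid=-2.00161 |R|=1.00161 →lo
  mid=-1.99246 |R|=0.99249 →hi
  ...
  [-2.00003,-1.99989] ⇒ x*=-2.0000
So |R|<1 on (-2.0000, 0).

(-2.0000,0); λ=-1 ⇒ h* = 2.0000.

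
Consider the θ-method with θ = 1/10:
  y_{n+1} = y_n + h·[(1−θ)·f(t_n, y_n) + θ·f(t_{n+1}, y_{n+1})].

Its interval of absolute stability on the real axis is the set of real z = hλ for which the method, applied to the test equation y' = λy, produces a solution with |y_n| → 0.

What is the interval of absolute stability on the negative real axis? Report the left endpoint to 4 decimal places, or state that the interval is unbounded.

z∈(-2.5000,0).

On y'=λy, z=hλ:
  y_{n+1} = y_n + z·[9/10·y_n + 1/10·y_{n+1}] ⇒ (1 − 1/10z)y_{n+1} = (1 + 9/10z)y_n
  R(z) = (1 + 9/10z)/(1 − 1/10z).

Solve |R(x)|<1 on ℝ⁻.
x=-0.7: |R|=0.3458
R=−1: 1+9/10x = −1+1/10x ⇒ -4/5x=2 ⇒ x=2/(-4/5)=-2.5000
Confirm numerically:
  x=-2.151: |R|=0.77022 <1
  x=-1.709: |R|=0.45956 <1
  x=-1.503: |R|=0.30662 <1
  x=-1.353: |R|=0.19176 <1
  x=-3.095: |R|=1.36350 >1
  x=-3.002: |R|=1.30888 >1
  x=-2.526: |R|=1.01661 >1
Interval (-2.5000, 0).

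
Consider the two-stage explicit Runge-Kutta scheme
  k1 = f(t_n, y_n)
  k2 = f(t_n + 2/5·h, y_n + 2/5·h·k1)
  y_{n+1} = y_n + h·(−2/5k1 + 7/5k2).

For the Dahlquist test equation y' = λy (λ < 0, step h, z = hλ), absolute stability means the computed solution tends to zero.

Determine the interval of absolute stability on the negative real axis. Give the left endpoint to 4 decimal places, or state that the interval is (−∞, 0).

z∈(-1.7857,0).

Test eqn y'=λy, z=hλ:
  k1=λy_n ⇒ h·k1=z·y_n;  k2=λ(1+2/5z)y_n ⇒ h·k2=z(1+2/5z)y_n
  y_{n+1}/y_n = 1 − 2/5z + 7/5z(1+2/5z) = 1 + z + 14/25z²
  so R(z) = 1 + z + 14/25z².

Solve |R(x)|<1 on ℝ⁻.
x=-1.09: |R|=0.5753
R=1: x+14/25x²=0 ⇒ x=−25/14=-1.7857; min R=1−1/(4·14/25)=0.5536>−1
Confirm numerically:
  x=-1.552: |R|=0.79687 <1
  x=-1.211: |R|=0.61025 <1
  x=-1.158: |R|=0.59294 <1
  x=-0.871: |R|=0.55384 <1
  x=-2.190: |R|=1.49582 >1
  x=-2.066: |R|=1.32428 >1
Stable set (-1.7857, 0).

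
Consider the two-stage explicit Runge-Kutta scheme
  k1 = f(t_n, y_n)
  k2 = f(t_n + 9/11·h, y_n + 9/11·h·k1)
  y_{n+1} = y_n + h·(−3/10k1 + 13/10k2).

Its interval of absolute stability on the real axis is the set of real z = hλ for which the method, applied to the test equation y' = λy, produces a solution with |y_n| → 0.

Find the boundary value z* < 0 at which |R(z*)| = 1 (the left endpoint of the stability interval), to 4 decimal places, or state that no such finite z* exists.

left endpoint -0.9402.

With y'=λy (z=hλ):
  k1=λy_n ⇒ h·k1=z·y_n;  k2=λ(1+9/11z)y_n ⇒ h·k2=z(1+9/11z)y_n
  y_{n+1}/y_n = 1 − 3/10z + 13/10z(1+9/11z) = 1 + z + 117/110z²
  so R(z) = 1 + z + 117/110z².

Solve |R(x)|<1 on ℝ⁻.
x=-0.37: |R|=0.7756
R=1: x+117/110x²=0 ⇒ x=−110/117=-0.9402; min R=1−1/(4·117/110)=0.7650>−1
Confirm numerically:
  x=-0.795: |R|=0.87724 <1
  x=-0.710: |R|=0.82618 <1
  x=-0.611: |R|=0.78608 <1
  x=-1.226: |R|=1.37273 >1
  x=-1.199: |R|=1.33008 >1
  x=-1.054: |R|=1.12761 >1
So |R|<1 on (-0.9402, 0).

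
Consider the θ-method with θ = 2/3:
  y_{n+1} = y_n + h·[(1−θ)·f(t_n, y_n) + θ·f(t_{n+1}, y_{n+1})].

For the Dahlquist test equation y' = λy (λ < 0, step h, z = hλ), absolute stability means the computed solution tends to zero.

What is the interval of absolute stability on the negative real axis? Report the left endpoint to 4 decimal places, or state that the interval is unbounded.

On y'=λy, z=hλ:
  y_{n+1} = y_n + z·[1/3·y_n + 2/3·y_{n+1}] ⇒ (1 − 2/3z)y_{n+1} = (1 + 1/3z)y_n
  so R(z) = (1 + 1/3z)/(1 − 2/3z).

Need |R(x)|<1, x<0.
x=-1.5: |R|=0.2500
x=-2: |R|=0.1429
x=-10: |R|=0.3043
x=-100: |R|=0.4778
θ=2/3≥1/2 ⇒ |1+1/3x|<|1−2/3x| ∀x<0 ⇒ stable on all of ℝ⁻.

unbounded; (−∞, 0).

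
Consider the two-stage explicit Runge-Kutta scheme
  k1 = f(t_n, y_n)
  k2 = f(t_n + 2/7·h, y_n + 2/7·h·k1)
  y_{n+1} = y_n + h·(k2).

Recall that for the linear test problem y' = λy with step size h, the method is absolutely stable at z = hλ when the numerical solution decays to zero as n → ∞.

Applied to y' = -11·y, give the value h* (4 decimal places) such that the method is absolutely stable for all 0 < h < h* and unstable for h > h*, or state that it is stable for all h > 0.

Set f=λy, z=hλ:
  k1=λy_n ⇒ h·k1=z·y_n;  k2=λ(1+2/7z)y_n ⇒ h·k2=z(1+2/7z)y_n
  y_{n+1}/y_n = 1 + z(1+2/7z) = 1 + z + 2/7z²
  R(z) = 1 + z + 2/7z².

Boundary: |R(x)|=1, x<0.
x=-0.98: |R|=0.2944
R=1: x+2/7x²=0 ⇒ x=−7/2=-3.5000; min R=1−1/(4·2/7)=0.1250>−1
Confirm numerically:
  x=-3.027: |R|=0.59092 <1
  x=-2.395: |R|=0.24386 <1
  x=-1.626: |R|=0.12939 <1
  x=-3.863: |R|=1.40065 >1
  x=-3.609: |R|=1.11239 >1
Interval (-3.5000, 0).

(-3.5000,0); λ=-11 ⇒ h* = (7/2)/11 = 0.3182.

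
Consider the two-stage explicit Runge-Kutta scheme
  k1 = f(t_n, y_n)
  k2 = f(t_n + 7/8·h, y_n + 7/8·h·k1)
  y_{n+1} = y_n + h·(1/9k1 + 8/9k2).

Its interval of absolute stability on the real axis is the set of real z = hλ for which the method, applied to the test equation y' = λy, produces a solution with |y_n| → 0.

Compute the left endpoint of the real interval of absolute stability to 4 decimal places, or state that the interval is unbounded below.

z* = -1.2857.

With y'=λy (z=hλ):
  k1=λy_n ⇒ h·k1=z·y_n;  k2=λ(1+7/8z)y_n ⇒ h·k2=z(1+7/8z)y_n
  y_{n+1}/y_n = 1 + 1/9z + 8/9z(1+7/8z) = 1 + z + 7/9z²
  ⇒ R(z) = 1 + z + 7/9z².

Need |R(x)|<1, x<0.
x=-1.46: |R|=1.1979
R=1: x+7/9x²=0 ⇒ x=−9/7=-1.2857; min R=1−1/(4·7/9)=0.6786>−1
Confirm numerically:
  x=-1.224: |R|=0.94125 <1
  x=-1.192: |R|=0.91312 <1
  x=-0.765: |R|=0.69017 <1
  x=-0.733: |R|=0.68489 <1
  x=-1.506: |R|=1.25803 >1
  x=-1.467: |R|=1.20685 >1
  x=-1.319: |R|=1.03415 >1
Stable set (-1.2857, 0).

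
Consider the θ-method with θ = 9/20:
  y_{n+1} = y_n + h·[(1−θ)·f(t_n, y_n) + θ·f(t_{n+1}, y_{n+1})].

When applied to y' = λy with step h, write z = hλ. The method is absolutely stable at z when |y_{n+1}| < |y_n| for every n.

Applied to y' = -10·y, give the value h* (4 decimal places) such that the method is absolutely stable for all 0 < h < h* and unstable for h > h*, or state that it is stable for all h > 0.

(-20.0000,0); λ=-10 ⇒ h* = (20)/10 = 2.0000.

On y'=λy, z=hλ:
  y_{n+1} = y_n + z·[11/20·y_n + 9/20·y_{n+1}] ⇒ (1 − 9/20z)y_{n+1} = (1 + 11/20z)y_n
  so R(z) = (1 + 11/20z)/(1 − 9/20z).

Find x<0 with |R(x)|<1.
x=-1.74: |R|=0.0241
R=−1: 1+11/20x = −1+9/20x ⇒ -1/10x=2 ⇒ x=2/(-1/10)=-20.0000
Confirm numerically:
  x=-16.990: |R|=0.96518 <1
  x=-9.490: |R|=0.80059 <1
  x=-9.066: |R|=0.78475 <1
  x=-8.844: |R|=0.77597 <1
  x=-20.538: |R|=1.00525 >1
  x=-20.257: |R|=1.00254 >1
Stable set (-20.0000, 0).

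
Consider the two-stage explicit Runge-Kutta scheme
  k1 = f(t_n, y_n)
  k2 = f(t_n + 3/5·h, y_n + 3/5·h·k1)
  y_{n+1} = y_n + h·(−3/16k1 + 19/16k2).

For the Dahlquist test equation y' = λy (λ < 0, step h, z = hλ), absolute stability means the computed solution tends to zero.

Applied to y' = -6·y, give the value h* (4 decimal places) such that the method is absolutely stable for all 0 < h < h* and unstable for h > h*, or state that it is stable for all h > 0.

On y'=λy, z=hλ:
  k1=λy_n ⇒ h·k1=z·y_n;  k2=λ(1+3/5z)y_n ⇒ h·k2=z(1+3/5z)y_n
  y_{n+1}/y_n = 1 − 3/16z + 19/16z(1+3/5z) = 1 + z + 57/80z²
  so R(z) = 1 + z + 57/80z².

Need |R(x)|<1, x<0.
x=-1.43: |R|=1.0270
R=1: x+57/80x²=0 ⇒ x=−80/57=-1.4035; min R=1−1/(4·57/80)=0.6491>−1
Confirm numerically:
  x=-1.234: |R|=0.85096 <1
  x=-0.960: |R|=0.69664 <1
  x=-0.882: |R|=0.67227 <1
  x=-0.627: |R|=0.65310 <1
  x=-1.747: |R|=1.42756 >1
  x=-1.504: |R|=1.10769 >1
So |R|<1 on (-1.4035, 0).

(-1.4035,0); λ=-6 ⇒ h* = (80/57)/6 = 0.2339.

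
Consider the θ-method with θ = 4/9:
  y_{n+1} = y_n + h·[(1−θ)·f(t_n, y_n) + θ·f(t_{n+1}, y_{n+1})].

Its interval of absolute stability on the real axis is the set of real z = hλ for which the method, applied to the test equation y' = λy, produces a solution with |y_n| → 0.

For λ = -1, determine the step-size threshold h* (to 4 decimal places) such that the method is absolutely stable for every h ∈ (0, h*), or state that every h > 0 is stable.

(-18.0000,0); λ=-1 ⇒ h* = (18)/1 = 18.0000.

Test eqn y'=λy, z=hλ:
  y_{n+1} = y_n + z·[5/9·y_n + 4/9·y_{n+1}] ⇒ (1 − 4/9z)y_{n+1} = (1 + 5/9z)y_n
  R(z) = (1 + 5/9z)/(1 − 4/9z).

Solve |R(x)|<1 on ℝ⁻.
x=-1.77: |R|=0.0093
R=−1: 1+5/9x = −1+4/9x ⇒ -1/9x=2 ⇒ x=2/(-1/9)=-18.0000
Confirm numerically:
  x=-16.345: |R|=0.97775 <1
  x=-12.388: |R|=0.90415 <1
  x=-7.533: |R|=0.73252 <1
  x=-7.519: |R|=0.73178 <1
  x=-18.447: |R|=1.00540 >1
  x=-18.213: |R|=1.00260 >1
  x=-18.043: |R|=1.00053 >1
Interval (-18.0000, 0).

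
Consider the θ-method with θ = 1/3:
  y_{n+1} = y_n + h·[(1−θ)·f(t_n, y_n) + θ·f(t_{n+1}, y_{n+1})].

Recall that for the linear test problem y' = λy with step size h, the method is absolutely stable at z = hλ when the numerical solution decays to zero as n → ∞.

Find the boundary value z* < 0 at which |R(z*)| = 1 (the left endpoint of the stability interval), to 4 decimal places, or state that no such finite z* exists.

z* = -6.0000.

Set f=λy, z=hλ:
  y_{n+1} = y_n + z·[2/3·y_n + 1/3·y_{n+1}] ⇒ (1 − 1/3z)y_{n+1} = (1 + 2/3z)y_n
  Hence R(z) = (1 + 2/3z)/(1 − 1/3z).

Find x<0 with |R(x)|<1.
x=-1.19: |R|=0.1480
R=−1: 1+2/3x = −1+1/3x ⇒ -1/3x=2 ⇒ x=2/(-1/3)=-6.0000
Confirm numerically:
  x=-4.249: |R|=0.75845 <1
  x=-4.208: |R|=0.75139 <1
  x=-2.996: |R|=0.49900 <1
  x=-2.541: |R|=0.37574 <1
  x=-6.524: |R|=1.05502 >1
  x=-6.076: |R|=1.00837 >1
Interval (-6.0000, 0).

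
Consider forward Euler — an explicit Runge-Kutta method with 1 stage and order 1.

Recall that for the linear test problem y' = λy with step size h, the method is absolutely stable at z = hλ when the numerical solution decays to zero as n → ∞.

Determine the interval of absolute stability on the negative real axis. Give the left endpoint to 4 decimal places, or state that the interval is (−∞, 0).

Test eqn y'=λy, z=hλ:
  order 1, 1-stage ⇒ R(z)=1+z
  (e.g. R(-0.65)=0.35000, |R|=0.35000)

Boundary: |R(x)|=1, x<0.
x=-0.65: |R|=0.3500
|R(-2.28)|=1.2800 |R(-1.91)|=0.9100 |R(-0.6)|=0.4000
Bisect:
  x_lo=-2.7876 |R|=1.7876  x_hi=-0.2580 |R|=0.7420
  mid=-1.52277 |R|=0.52277 →hi
  mid=-2.15517 |R|=1.15517 →lo
  mid=-1.83897 |R|=0.83897 →hi
  mid=-1.99707 |R|=0.99707 →hi
  mid=-2.07612 |R|=1.07612 →lo
  mid=-2.03660 |R|=1.03660 →lo
  mid=-2.01683 |R|=1.01683 →lo
  mid=-2.00695 |R|=1.00695 →lo
  ...
  [-2.00000,-1.99985] ⇒ x*=-2.0000
So |R|<1 on (-2.0000, 0).

z∈(-2.0000,0).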